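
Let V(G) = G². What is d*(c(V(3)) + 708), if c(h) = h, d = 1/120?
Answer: 239/40 ≈ 5.9750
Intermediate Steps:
d = 1/120 ≈ 0.0083333
d*(c(V(3)) + 708) = (3² + 708)/120 = (9 + 708)/120 = (1/120)*717 = 239/40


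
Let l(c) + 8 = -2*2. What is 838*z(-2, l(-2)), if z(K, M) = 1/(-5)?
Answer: -838/5 ≈ -167.60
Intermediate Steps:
l(c) = -12 (l(c) = -8 - 2*2 = -8 - 4 = -12)
z(K, M) = -1/5
838*z(-2, l(-2)) = 838*(-1/5) = -838/5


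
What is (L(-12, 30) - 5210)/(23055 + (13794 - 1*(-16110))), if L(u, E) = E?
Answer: -5180/52959 ≈ -0.097811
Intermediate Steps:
(L(-12, 30) - 5210)/(23055 + (13794 - 1*(-16110))) = (30 - 5210)/(23055 + (13794 - 1*(-16110))) = -5180/(23055 + (13794 + 16110)) = -5180/(23055 + 29904) = -5180/52959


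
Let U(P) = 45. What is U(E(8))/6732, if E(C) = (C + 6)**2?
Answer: 5/748 ≈ 0.0066845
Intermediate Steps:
E(C) = (6 + C)**2
U(E(8))/6732 = 45/6732 = 45*(1/6732) = 5/748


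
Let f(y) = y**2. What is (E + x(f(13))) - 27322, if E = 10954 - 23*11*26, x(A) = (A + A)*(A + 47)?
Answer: 50062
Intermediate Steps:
x(A) = 2*A*(47 + A) (x(A) = (2*A)*(47 + A) = 2*A*(47 + A))
E = 4376 (E = 10954 - 253*26 = 10954 - 6578 = 4376)
(E + x(f(13))) - 27322 = (4376 + 2*13**2*(47 + 13**2)) - 27322 = (4376 + 2*169*(47 + 169)) - 27322 = (4376 + 2*169*216) - 27322 = (4376 + 73008) - 27322 = 77384 - 27322 = 50062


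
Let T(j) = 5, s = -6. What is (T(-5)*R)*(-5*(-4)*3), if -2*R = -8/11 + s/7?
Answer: 18300/77 ≈ 237.66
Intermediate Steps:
R = 61/77 (R = -(-8/11 - 6/7)/2 = -½*(-122/77) = 61/77 ≈ 0.79221)
(T(-5)*R)*(-5*(-4)*3) = (5*(61/77))*(-5*(-4)*3) = 305*(20*3)/77 = (305/77)*60 = 18300/77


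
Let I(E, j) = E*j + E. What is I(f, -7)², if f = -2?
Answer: 144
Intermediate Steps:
I(E, j) = E + E*j
I(f, -7)² = (-2*(1 - 7))² = (-2*(-6))² = 12² = 144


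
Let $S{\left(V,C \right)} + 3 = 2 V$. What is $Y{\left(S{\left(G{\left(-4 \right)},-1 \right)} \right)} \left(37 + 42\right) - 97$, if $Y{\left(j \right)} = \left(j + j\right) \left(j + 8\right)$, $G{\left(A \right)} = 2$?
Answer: $1325$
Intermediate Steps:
$S{\left(V,C \right)} = -3 + 2 V$
$Y{\left(j \right)} = 2 j \left(8 + j\right)$
$Y{\left(S{\left(G{\left(-4 \right)},-1 \right)} \right)} \left(37 + 42\right) - 97 = 2 \left(-3 + 2 \cdot 2\right) \left(8 + \left(-3 + 2 \cdot 2\right)\right) \left(37 + 42\right) - 97 = 2 \left(-3 + 4\right) \left(8 + \left(-3 + 4\right)\right) 79 - 97 = 2 \cdot 1 \left(8 + 1\right) 79 - 97 = 2 \cdot 1 \cdot 9 \cdot 79 - 97 = 18 \cdot 79 - 97 = 1422 - 97 = 1325$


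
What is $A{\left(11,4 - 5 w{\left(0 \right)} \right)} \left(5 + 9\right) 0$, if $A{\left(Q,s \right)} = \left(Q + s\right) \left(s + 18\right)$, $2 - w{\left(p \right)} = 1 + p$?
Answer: $0$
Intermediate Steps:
$w{\left(p \right)} = 1 - p$ ($w{\left(p \right)} = 2 - \left(1 + p\right) = 1 - p$)
$A{\left(Q,s \right)} = \left(18 + s\right) \left(Q + s\right)$ ($A{\left(Q,s \right)} = \left(Q + s\right) \left(18 + s\right) = \left(18 + s\right) \left(Q + s\right)$)
$A{\left(11,4 - 5 w{\left(0 \right)} \right)} \left(5 + 9\right) 0 = \left(\left(4 - 5 \left(1 - 0\right)\right)^{2} + 18 \cdot 11 + 18 \left(4 - 5 \left(1 - 0\right)\right) + 11 \left(4 - 5 \left(1 - 0\right)\right)\right) \left(5 + 9\right) 0 = \left(\left(4 - 5 \left(1 + 0\right)\right)^{2} + 198 + 18 \left(4 - 5 \left(1 + 0\right)\right) + 11 \left(4 - 5 \left(1 + 0\right)\right)\right) 14 \cdot 0 = \left(\left(4 - 5\right)^{2} + 198 + 18 \left(4 - 5\right) + 11 \left(4 - 5\right)\right) 0 = \left(\left(-1\right)^{2} + 198 + 18 \left(-1\right) + 11 \left(-1\right)\right) 0 = \left(1 + 198 - 18 - 11\right) 0 = 170 \cdot 0 = 0$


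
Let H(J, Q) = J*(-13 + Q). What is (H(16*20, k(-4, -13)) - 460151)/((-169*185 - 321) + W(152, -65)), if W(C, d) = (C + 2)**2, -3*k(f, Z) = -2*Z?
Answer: 1401253/23610 ≈ 59.350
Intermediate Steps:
k(f, Z) = 2*Z/3 (k(f, Z) = -(-2)*Z/3 = 2*Z/3)
W(C, d) = (2 + C)**2
(H(16*20, k(-4, -13)) - 460151)/((-169*185 - 321) + W(152, -65)) = ((16*20)*(-13 + (2/3)*(-13)) - 460151)/((-169*185 - 321) + (2 + 152)**2) = (320*(-13 - 26/3) - 460151)/((-31265 - 321) + 154**2) = (320*(-65/3) - 460151)/(-31586 + 23716) = (-20800/3 - 460151)/(-7870) = -1401253/3*(-1/7870) = 1401253/23610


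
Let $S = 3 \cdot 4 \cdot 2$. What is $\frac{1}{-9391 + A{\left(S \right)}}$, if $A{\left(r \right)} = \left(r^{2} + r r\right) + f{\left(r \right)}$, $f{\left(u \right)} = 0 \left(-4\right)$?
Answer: $- \frac{1}{8239} \approx -0.00012137$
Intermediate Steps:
$S = 24$ ($S = 12 \cdot 2 = 24$)
$f{\left(u \right)} = 0$
$A{\left(r \right)} = 2 r^{2}$ ($A{\left(r \right)} = \left(r^{2} + r r\right) + 0 = \left(r^{2} + r^{2}\right) + 0 = 2 r^{2} + 0 = 2 r^{2}$)
$\frac{1}{-9391 + A{\left(S \right)}} = \frac{1}{-9391 + 2 \cdot 24^{2}} = \frac{1}{-9391 + 2 \cdot 576} = \frac{1}{-9391 + 1152} = \frac{1}{-8239} = - \frac{1}{8239}$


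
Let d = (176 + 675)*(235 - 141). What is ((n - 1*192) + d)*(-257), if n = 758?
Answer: -20703920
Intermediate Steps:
d = 79994 (d = 851*94 = 79994)
((n - 1*192) + d)*(-257) = ((758 - 1*192) + 79994)*(-257) = ((758 - 192) + 79994)*(-257) = (566 + 79994)*(-257) = 80560*(-257) = -20703920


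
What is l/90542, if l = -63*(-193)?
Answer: 12159/90542 ≈ 0.13429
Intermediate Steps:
l = 12159
l/90542 = 12159/90542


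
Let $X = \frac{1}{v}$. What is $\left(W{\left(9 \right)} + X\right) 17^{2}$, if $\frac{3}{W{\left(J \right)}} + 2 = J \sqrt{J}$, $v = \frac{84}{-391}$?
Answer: $- \frac{2752147}{2100} \approx -1310.5$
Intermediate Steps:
$v = - \frac{84}{391}$ ($v = 84 \left(- \frac{1}{391}\right) = - \frac{84}{391} \approx -0.21483$)
$W{\left(J \right)} = \frac{3}{-2 + J^{\frac{3}{2}}}$ ($W{\left(J \right)} = \frac{3}{-2 + J \sqrt{J}} = \frac{3}{-2 + J^{\frac{3}{2}}}$)
$X = - \frac{391}{84}$ ($X = \frac{1}{- \frac{84}{391}} = - \frac{391}{84} \approx -4.6548$)
$\left(W{\left(9 \right)} + X\right) 17^{2} = \left(\frac{3}{-2 + 9^{\frac{3}{2}}} - \frac{391}{84}\right) 17^{2} = \left(\frac{3}{-2 + 27} - \frac{391}{84}\right) 289 = \left(\frac{3}{25} - \frac{391}{84}\right) 289 = \left(- \frac{9523}{2100}\right) 289 = - \frac{2752147}{2100}$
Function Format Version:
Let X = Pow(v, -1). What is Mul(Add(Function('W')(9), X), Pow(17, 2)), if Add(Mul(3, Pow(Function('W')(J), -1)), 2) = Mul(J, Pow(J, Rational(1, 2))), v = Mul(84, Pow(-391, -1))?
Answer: Rational(-2752147, 2100) ≈ -1310.5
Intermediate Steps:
v = Rational(-84, 391) (v = Mul(84, Rational(-1, 391)) = Rational(-84, 391) ≈ -0.21483)
Function('W')(J) = Mul(3, Pow(Add(-2, Pow(J, Rational(3, 2))), -1)) (Function('W')(J) = Mul(3, Pow(Add(-2, Mul(J, Pow(J, Rational(1, 2)))), -1)) = Mul(3, Pow(Add(-2, Pow(J, Rational(3, 2))), -1)))
X = Rational(-391, 84) (X = Pow(Rational(-84, 391), -1) = Rational(-391, 84) ≈ -4.6548)
Mul(Add(Function('W')(9), X), Pow(17, 2)) = Mul(Add(Mul(3, Pow(Add(-2, Pow(9, Rational(3, 2))), -1)), Rational(-391, 84)), Pow(17, 2)) = Mul(Add(Mul(3, Pow(Add(-2, 27), -1)), Rational(-391, 84)), 289) = Mul(Add(Mul(3, Pow(25, -1)), Rational(-391, 84)), 289) = Mul(Add(Mul(3, Rational(1, 25)), Rational(-391, 84)), 289) = Mul(Add(Rational(3, 25), Rational(-391, 84)), 289) = Mul(Rational(-9523, 2100), 289) = Rational(-2752147, 2100)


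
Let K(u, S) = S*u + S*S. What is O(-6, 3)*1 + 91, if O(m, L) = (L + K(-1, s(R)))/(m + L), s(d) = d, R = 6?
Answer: 80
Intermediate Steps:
K(u, S) = S² + S*u (K(u, S) = S*u + S² = S² + S*u)
O(m, L) = (30 + L)/(L + m) (O(m, L) = (L + 6*(6 - 1))/(m + L) = (L + 6*5)/(L + m) = (L + 30)/(L + m) = (30 + L)/(L + m))
O(-6, 3)*1 + 91 = ((30 + 3)/(3 - 6))*1 + 91 = (33/(-3))*1 + 91 = -⅓*33*1 + 91 = -11*1 + 91 = -11 + 91 = 80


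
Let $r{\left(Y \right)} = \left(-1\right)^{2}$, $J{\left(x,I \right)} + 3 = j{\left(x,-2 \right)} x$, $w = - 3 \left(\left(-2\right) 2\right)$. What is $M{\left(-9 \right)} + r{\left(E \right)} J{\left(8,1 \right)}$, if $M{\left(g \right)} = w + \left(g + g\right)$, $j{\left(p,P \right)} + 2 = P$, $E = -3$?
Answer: $-41$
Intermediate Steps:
$j{\left(p,P \right)} = -2 + P$
$w = 12$ ($w = \left(-3\right) \left(-4\right) = 12$)
$J{\left(x,I \right)} = -3 - 4 x$ ($J{\left(x,I \right)} = -3 + \left(-2 - 2\right) x = -3 - 4 x$)
$M{\left(g \right)} = 12 + 2 g$ ($M{\left(g \right)} = 12 + \left(g + g\right) = 12 + 2 g$)
$r{\left(Y \right)} = 1$
$M{\left(-9 \right)} + r{\left(E \right)} J{\left(8,1 \right)} = \left(12 + 2 \left(-9\right)\right) + 1 \left(-3 - 32\right) = \left(12 - 18\right) + 1 \left(-3 - 32\right) = -6 + 1 \left(-35\right) = -6 - 35 = -41$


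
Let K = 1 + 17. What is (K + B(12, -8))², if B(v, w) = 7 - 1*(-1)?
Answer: 676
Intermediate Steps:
K = 18
B(v, w) = 8 (B(v, w) = 7 + 1 = 8)
(K + B(12, -8))² = (18 + 8)² = 26² = 676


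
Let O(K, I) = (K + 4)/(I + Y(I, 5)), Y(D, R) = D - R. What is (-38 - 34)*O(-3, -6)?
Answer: 72/17 ≈ 4.2353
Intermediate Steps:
O(K, I) = (4 + K)/(-5 + 2*I) (O(K, I) = (K + 4)/(I + (I - 1*5)) = (4 + K)/(I + (I - 5)) = (4 + K)/(I + (-5 + I)) = (4 + K)/(-5 + 2*I))
(-38 - 34)*O(-3, -6) = (-38 - 34)*((4 - 3)/(-5 + 2*(-6))) = -72/(-5 - 12) = -72/(-17) = -(-72)/17 = -72*(-1/17) = 72/17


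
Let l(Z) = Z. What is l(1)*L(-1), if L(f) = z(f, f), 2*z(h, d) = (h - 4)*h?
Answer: 5/2 ≈ 2.5000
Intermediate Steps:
z(h, d) = h*(-4 + h)/2 (z(h, d) = ((h - 4)*h)/2 = ((-4 + h)*h)/2 = (h*(-4 + h))/2 = h*(-4 + h)/2)
L(f) = f*(-4 + f)/2
l(1)*L(-1) = 1*((½)*(-1)*(-4 - 1)) = 1*((½)*(-1)*(-5)) = 1*(5/2) = 5/2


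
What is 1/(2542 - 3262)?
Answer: -1/720 ≈ -0.0013889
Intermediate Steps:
1/(2542 - 3262) = 1/(-720) = -1/720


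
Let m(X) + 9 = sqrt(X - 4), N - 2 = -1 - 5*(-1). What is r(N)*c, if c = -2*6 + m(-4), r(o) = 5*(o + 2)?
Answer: -840 + 80*I*sqrt(2) ≈ -840.0 + 113.14*I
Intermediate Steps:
N = 6 (N = 2 + (-1 - 5*(-1)) = 2 + (-1 + 5) = 2 + 4 = 6)
m(X) = -9 + sqrt(-4 + X) (m(X) = -9 + sqrt(X - 4) = -9 + sqrt(-4 + X))
r(o) = 10 + 5*o (r(o) = 5*(2 + o) = 10 + 5*o)
c = -21 + 2*I*sqrt(2) (c = -2*6 + (-9 + sqrt(-4 - 4)) = -12 + (-9 + sqrt(-8)) = -12 + (-9 + 2*I*sqrt(2)) = -21 + 2*I*sqrt(2) ≈ -21.0 + 2.8284*I)
r(N)*c = (10 + 5*6)*(-21 + 2*I*sqrt(2)) = (10 + 30)*(-21 + 2*I*sqrt(2)) = 40*(-21 + 2*I*sqrt(2)) = -840 + 80*I*sqrt(2)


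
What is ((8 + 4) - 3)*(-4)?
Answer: -36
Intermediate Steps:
((8 + 4) - 3)*(-4) = (12 - 3)*(-4) = 9*(-4) = -36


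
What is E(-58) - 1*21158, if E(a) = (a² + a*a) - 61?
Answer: -14491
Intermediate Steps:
E(a) = -61 + 2*a² (E(a) = (a² + a²) - 61 = 2*a² - 61 = -61 + 2*a²)
E(-58) - 1*21158 = (-61 + 2*(-58)²) - 1*21158 = (-61 + 2*3364) - 21158 = (-61 + 6728) - 21158 = 6667 - 21158 = -14491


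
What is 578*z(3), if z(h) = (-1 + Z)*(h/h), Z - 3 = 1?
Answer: 1734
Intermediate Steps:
Z = 4 (Z = 3 + 1 = 4)
z(h) = 3 (z(h) = (-1 + 4)*(h/h) = 3*1 = 3)
578*z(3) = 578*3 = 1734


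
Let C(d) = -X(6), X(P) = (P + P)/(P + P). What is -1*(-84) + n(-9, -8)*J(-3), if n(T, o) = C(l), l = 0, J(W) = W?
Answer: 87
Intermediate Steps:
X(P) = 1 (X(P) = (2*P)/((2*P)) = (2*P)*(1/(2*P)) = 1)
C(d) = -1 (C(d) = -1*1 = -1)
n(T, o) = -1
-1*(-84) + n(-9, -8)*J(-3) = -1*(-84) - 1*(-3) = 84 + 3 = 87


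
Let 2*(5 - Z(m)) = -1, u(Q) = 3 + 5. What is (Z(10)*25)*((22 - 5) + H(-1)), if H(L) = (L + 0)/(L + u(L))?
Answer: 16225/7 ≈ 2317.9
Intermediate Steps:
u(Q) = 8
Z(m) = 11/2 (Z(m) = 5 - ½*(-1) = 5 + ½ = 11/2)
H(L) = L/(8 + L) (H(L) = (L + 0)/(L + 8) = L/(8 + L))
(Z(10)*25)*((22 - 5) + H(-1)) = ((11/2)*25)*((22 - 5) - 1/(8 - 1)) = 275*(17 - 1/7)/2 = 275*(17 - 1*⅐)/2 = 275*(17 - ⅐)/2 = (275/2)*(118/7) = 16225/7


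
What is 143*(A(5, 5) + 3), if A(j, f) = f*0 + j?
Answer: 1144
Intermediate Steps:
A(j, f) = j (A(j, f) = 0 + j = j)
143*(A(5, 5) + 3) = 143*(5 + 3) = 143*8 = 1144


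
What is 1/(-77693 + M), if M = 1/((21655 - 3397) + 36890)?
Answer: -55148/4284613563 ≈ -1.2871e-5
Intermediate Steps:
M = 1/55148 (M = 1/(18258 + 36890) = 1/55148 ≈ 1.8133e-5)
1/(-77693 + M) = 1/(-77693 + 1/55148) = 1/(-4284613563/55148) = -55148/4284613563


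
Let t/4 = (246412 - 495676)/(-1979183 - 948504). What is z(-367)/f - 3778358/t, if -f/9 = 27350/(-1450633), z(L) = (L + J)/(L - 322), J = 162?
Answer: -10422556007810711507/939433641120 ≈ -1.1095e+7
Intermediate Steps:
z(L) = (162 + L)/(-322 + L) (z(L) = (L + 162)/(L - 322) = (162 + L)/(-322 + L))
f = 246150/1450633 (f = -246150/(-1450633) = -246150*(-1)/1450633 = -9*(-27350/1450633) = 246150/1450633 ≈ 0.16968)
t = 997056/2927687 (t = 4*((246412 - 495676)/(-1979183 - 948504)) = 4*(-249264/(-2927687)) = 4*(-249264*(-1/2927687)) = 4*(249264/2927687) = 997056/2927687 ≈ 0.34056)
z(-367)/f - 3778358/t = ((162 - 367)/(-322 - 367))/(246150/1450633) - 3778358/997056/2927687 = (-205/(-689))*(1450633/246150) - 3778358*2927687/997056 = -1/689*(-205)*(1450633/246150) - 5530924798973/498528 = (205/689)*(1450633/246150) - 5530924798973/498528 = 59475953/33919470 - 5530924798973/498528 = -10422556007810711507/939433641120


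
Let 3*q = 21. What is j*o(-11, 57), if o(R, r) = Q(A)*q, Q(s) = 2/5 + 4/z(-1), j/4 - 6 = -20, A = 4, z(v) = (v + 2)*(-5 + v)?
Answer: 1568/15 ≈ 104.53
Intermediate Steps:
z(v) = (-5 + v)*(2 + v) (z(v) = (2 + v)*(-5 + v) = (-5 + v)*(2 + v))
q = 7 (q = (1/3)*21 = 7)
j = -56 (j = 24 + 4*(-20) = 24 - 80 = -56)
Q(s) = -4/15 (Q(s) = 2/5 + 4/(-10 + (-1)**2 - 3*(-1)) = 2*(1/5) + 4/(-10 + 1 + 3) = 2/5 + 4/(-6) = 2/5 + 4*(-1/6) = 2/5 - 2/3 = -4/15)
o(R, r) = -28/15 (o(R, r) = -4/15*7 = -28/15)
j*o(-11, 57) = -56*(-28/15) = 1568/15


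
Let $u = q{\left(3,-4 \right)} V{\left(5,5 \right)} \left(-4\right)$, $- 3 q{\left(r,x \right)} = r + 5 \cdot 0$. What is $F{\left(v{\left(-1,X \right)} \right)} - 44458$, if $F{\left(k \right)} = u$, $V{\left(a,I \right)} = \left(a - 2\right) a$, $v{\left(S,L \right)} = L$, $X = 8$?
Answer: $-44398$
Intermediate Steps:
$q{\left(r,x \right)} = - \frac{r}{3}$ ($q{\left(r,x \right)} = - \frac{r + 5 \cdot 0}{3} = - \frac{r + 0}{3} = - \frac{r}{3}$)
$V{\left(a,I \right)} = a \left(-2 + a\right)$ ($V{\left(a,I \right)} = \left(-2 + a\right) a = a \left(-2 + a\right)$)
$u = 60$ ($u = \left(- \frac{1}{3}\right) 3 \cdot 5 \left(-2 + 5\right) \left(-4\right) = - 5 \cdot 3 \left(-4\right) = \left(-1\right) 15 \left(-4\right) = \left(-15\right) \left(-4\right) = 60$)
$F{\left(k \right)} = 60$
$F{\left(v{\left(-1,X \right)} \right)} - 44458 = 60 - 44458 = -44398$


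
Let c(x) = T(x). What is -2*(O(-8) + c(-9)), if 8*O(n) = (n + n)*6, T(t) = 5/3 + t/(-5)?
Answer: 256/15 ≈ 17.067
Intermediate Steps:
T(t) = 5/3 - t/5 (T(t) = 5*(⅓) + t*(-⅕) = 5/3 - t/5)
c(x) = 5/3 - x/5
O(n) = 3*n/2 (O(n) = ((n + n)*6)/8 = ((2*n)*6)/8 = (12*n)/8 = 3*n/2)
-2*(O(-8) + c(-9)) = -2*((3/2)*(-8) + (5/3 - ⅕*(-9))) = -2*(-12 + (5/3 + 9/5)) = -2*(-12 + 52/15) = -2*(-128/15) = 256/15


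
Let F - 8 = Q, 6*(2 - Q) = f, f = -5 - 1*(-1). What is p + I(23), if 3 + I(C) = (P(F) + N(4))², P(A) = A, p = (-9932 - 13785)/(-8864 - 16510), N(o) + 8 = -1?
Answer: 54235/76122 ≈ 0.71247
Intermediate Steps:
f = -4 (f = -5 + 1 = -4)
N(o) = -9 (N(o) = -8 - 1 = -9)
Q = 8/3 (Q = 2 - ⅙*(-4) = 2 + ⅔ = 8/3 ≈ 2.6667)
p = 23717/25374 (p = -23717/(-25374) = -23717*(-1/25374) = 23717/25374 ≈ 0.93470)
F = 32/3 (F = 8 + 8/3 = 32/3 ≈ 10.667)
I(C) = -2/9 (I(C) = -3 + (32/3 - 9)² = -3 + (5/3)² = -3 + 25/9 = -2/9)
p + I(23) = 23717/25374 - 2/9 = 54235/76122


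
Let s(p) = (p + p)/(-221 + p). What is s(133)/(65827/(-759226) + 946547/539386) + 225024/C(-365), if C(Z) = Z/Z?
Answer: 1690930634486774003/7514506234400 ≈ 2.2502e+5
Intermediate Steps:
C(Z) = 1
s(p) = 2*p/(-221 + p) (s(p) = (2*p)/(-221 + p) = 2*p/(-221 + p))
s(133)/(65827/(-759226) + 946547/539386) + 225024/C(-365) = (2*133/(-221 + 133))/(65827/(-759226) + 946547/539386) + 225024/1 = (2*133/(-88))/(65827*(-1/759226) + 946547*(1/539386)) + 225024*1 = (2*133*(-1/88))/(-65827/759226 + 946547/539386) + 225024 = -133/(44*170784232600/102378968809) + 225024 = -133/44*102378968809/170784232600 + 225024 = -13616402851597/7514506234400 + 225024 = 1690930634486774003/7514506234400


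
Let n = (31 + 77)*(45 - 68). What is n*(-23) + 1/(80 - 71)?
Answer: 514189/9 ≈ 57132.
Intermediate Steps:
n = -2484 (n = 108*(-23) = -2484)
n*(-23) + 1/(80 - 71) = -2484*(-23) + 1/(80 - 71) = 57132 + 1/9 = 57132 + ⅑ = 514189/9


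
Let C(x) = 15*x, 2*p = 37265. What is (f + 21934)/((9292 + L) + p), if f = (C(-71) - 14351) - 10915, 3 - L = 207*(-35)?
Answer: -8794/70345 ≈ -0.12501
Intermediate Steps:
p = 37265/2 (p = (½)*37265 = 37265/2 ≈ 18633.)
L = 7248 (L = 3 - 207*(-35) = 3 - 1*(-7245) = 3 + 7245 = 7248)
f = -26331 (f = (15*(-71) - 14351) - 10915 = (-1065 - 14351) - 10915 = -15416 - 10915 = -26331)
(f + 21934)/((9292 + L) + p) = (-26331 + 21934)/((9292 + 7248) + 37265/2) = -4397/(16540 + 37265/2) = -4397/70345/2 = -4397*2/70345 = -8794/70345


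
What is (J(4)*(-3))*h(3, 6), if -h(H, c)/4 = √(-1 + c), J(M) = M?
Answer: 48*√5 ≈ 107.33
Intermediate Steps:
h(H, c) = -4*√(-1 + c)
(J(4)*(-3))*h(3, 6) = (4*(-3))*(-4*√(-1 + 6)) = -(-48)*√5 = 48*√5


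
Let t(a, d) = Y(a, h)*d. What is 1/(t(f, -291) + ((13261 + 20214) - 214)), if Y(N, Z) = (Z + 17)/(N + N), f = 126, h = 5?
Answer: 42/1395895 ≈ 3.0088e-5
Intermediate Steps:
Y(N, Z) = (17 + Z)/(2*N) (Y(N, Z) = (17 + Z)/((2*N)) = (17 + Z)*(1/(2*N)) = (17 + Z)/(2*N))
t(a, d) = 11*d/a (t(a, d) = ((17 + 5)/(2*a))*d = ((1/2)*22/a)*d = (11/a)*d = 11*d/a)
1/(t(f, -291) + ((13261 + 20214) - 214)) = 1/(11*(-291)/126 + ((13261 + 20214) - 214)) = 1/(11*(-291)*(1/126) + (33475 - 214)) = 1/(-1067/42 + 33261) = 1/(1395895/42) = 42/1395895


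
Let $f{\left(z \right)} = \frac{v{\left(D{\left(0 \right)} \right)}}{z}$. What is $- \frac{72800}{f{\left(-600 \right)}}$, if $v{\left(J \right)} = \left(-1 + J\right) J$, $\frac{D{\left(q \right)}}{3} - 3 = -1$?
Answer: $1456000$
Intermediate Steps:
$D{\left(q \right)} = 6$ ($D{\left(q \right)} = 9 + 3 \left(-1\right) = 9 - 3 = 6$)
$v{\left(J \right)} = J \left(-1 + J\right)$
$f{\left(z \right)} = \frac{30}{z}$ ($f{\left(z \right)} = \frac{6 \left(-1 + 6\right)}{z} = \frac{6 \cdot 5}{z} = \frac{30}{z}$)
$- \frac{72800}{f{\left(-600 \right)}} = - \frac{72800}{30 \frac{1}{-600}} = - \frac{72800}{30 \left(- \frac{1}{600}\right)} = - \frac{72800}{- \frac{1}{20}} = \left(-72800\right) \left(-20\right) = 1456000$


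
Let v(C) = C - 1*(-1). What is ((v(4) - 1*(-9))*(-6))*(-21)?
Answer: 1764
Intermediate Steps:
v(C) = 1 + C (v(C) = C + 1 = 1 + C)
((v(4) - 1*(-9))*(-6))*(-21) = (((1 + 4) - 1*(-9))*(-6))*(-21) = ((5 + 9)*(-6))*(-21) = (14*(-6))*(-21) = -84*(-21) = 1764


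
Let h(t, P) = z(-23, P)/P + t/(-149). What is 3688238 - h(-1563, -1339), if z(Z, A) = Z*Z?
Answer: 735842037582/199511 ≈ 3.6882e+6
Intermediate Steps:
z(Z, A) = Z²
h(t, P) = 529/P - t/149 (h(t, P) = (-23)²/P + t/(-149) = 529/P + t*(-1/149) = 529/P - t/149)
3688238 - h(-1563, -1339) = 3688238 - (529/(-1339) - 1/149*(-1563)) = 3688238 - (529*(-1/1339) + 1563/149) = 3688238 - (-529/1339 + 1563/149) = 3688238 - 1*2014036/199511 = 3688238 - 2014036/199511 = 735842037582/199511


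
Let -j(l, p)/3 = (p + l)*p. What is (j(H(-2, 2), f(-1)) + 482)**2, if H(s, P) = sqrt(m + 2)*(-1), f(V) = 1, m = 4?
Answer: 229495 + 2874*sqrt(6) ≈ 2.3653e+5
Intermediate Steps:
H(s, P) = -sqrt(6) (H(s, P) = sqrt(4 + 2)*(-1) = sqrt(6)*(-1) = -sqrt(6))
j(l, p) = -3*p*(l + p) (j(l, p) = -3*(p + l)*p = -3*(l + p)*p = -3*p*(l + p))
(j(H(-2, 2), f(-1)) + 482)**2 = (-3*1*(-sqrt(6) + 1) + 482)**2 = (-3*1*(1 - sqrt(6)) + 482)**2 = ((-3 + 3*sqrt(6)) + 482)**2 = (479 + 3*sqrt(6))**2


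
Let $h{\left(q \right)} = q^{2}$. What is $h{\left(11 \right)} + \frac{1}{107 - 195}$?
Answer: $\frac{10647}{88} \approx 120.99$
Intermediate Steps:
$h{\left(11 \right)} + \frac{1}{107 - 195} = 11^{2} + \frac{1}{107 - 195} = 121 + \frac{1}{-88} = 121 - \frac{1}{88} = \frac{10647}{88}$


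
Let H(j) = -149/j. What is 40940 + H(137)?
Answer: 5608631/137 ≈ 40939.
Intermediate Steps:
40940 + H(137) = 40940 - 149/137 = 5608631/137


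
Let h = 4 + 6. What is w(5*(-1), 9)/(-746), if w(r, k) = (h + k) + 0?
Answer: -19/746 ≈ -0.025469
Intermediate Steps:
h = 10
w(r, k) = 10 + k (w(r, k) = (10 + k) + 0 = 10 + k)
w(5*(-1), 9)/(-746) = (10 + 9)/(-746) = 19*(-1/746) = -19/746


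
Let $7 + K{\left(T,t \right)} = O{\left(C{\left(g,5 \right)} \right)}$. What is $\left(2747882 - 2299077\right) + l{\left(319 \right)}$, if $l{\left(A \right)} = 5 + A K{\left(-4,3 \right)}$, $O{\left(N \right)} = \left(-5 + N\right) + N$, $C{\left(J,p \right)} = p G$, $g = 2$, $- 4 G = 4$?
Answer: $441792$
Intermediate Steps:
$G = -1$ ($G = \left(- \frac{1}{4}\right) 4 = -1$)
$C{\left(J,p \right)} = - p$ ($C{\left(J,p \right)} = p \left(-1\right) = - p$)
$O{\left(N \right)} = -5 + 2 N$
$K{\left(T,t \right)} = -22$ ($K{\left(T,t \right)} = -7 + \left(-5 + 2 \left(\left(-1\right) 5\right)\right) = -7 + \left(-5 + 2 \left(-5\right)\right) = -7 - 15 = -22$)
$l{\left(A \right)} = 5 - 22 A$ ($l{\left(A \right)} = 5 + A \left(-22\right) = 5 - 22 A$)
$\left(2747882 - 2299077\right) + l{\left(319 \right)} = \left(2747882 - 2299077\right) + \left(5 - 7018\right) = 448805 + \left(5 - 7018\right) = 448805 - 7013 = 441792$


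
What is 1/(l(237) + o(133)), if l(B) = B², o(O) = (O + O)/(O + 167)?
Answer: 150/8425483 ≈ 1.7803e-5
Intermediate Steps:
o(O) = 2*O/(167 + O) (o(O) = (2*O)/(167 + O) = 2*O/(167 + O))
1/(l(237) + o(133)) = 1/(237² + 2*133/(167 + 133)) = 1/(56169 + 2*133/300) = 1/(56169 + 2*133*(1/300)) = 1/(56169 + 133/150) = 1/(8425483/150) = 150/8425483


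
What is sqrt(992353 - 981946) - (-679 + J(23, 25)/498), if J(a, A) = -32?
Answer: 169087/249 + sqrt(10407) ≈ 781.08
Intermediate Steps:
sqrt(992353 - 981946) - (-679 + J(23, 25)/498) = sqrt(992353 - 981946) - (-679 - 32/498) = sqrt(10407) - (-679 - 32*1/498) = sqrt(10407) - (-679 - 16/249) = sqrt(10407) - 1*(-169087/249) = sqrt(10407) + 169087/249 = 169087/249 + sqrt(10407)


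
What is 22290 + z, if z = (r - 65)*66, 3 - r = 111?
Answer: 10872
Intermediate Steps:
r = -108 (r = 3 - 1*111 = 3 - 111 = -108)
z = -11418 (z = (-108 - 65)*66 = -173*66 = -11418)
22290 + z = 22290 - 11418 = 10872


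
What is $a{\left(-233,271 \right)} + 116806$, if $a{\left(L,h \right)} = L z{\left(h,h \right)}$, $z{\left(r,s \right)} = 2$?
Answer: $116340$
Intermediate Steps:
$a{\left(L,h \right)} = 2 L$ ($a{\left(L,h \right)} = L 2 = 2 L$)
$a{\left(-233,271 \right)} + 116806 = 2 \left(-233\right) + 116806 = -466 + 116806 = 116340$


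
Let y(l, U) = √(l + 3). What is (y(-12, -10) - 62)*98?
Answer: -6076 + 294*I ≈ -6076.0 + 294.0*I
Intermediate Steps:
y(l, U) = √(3 + l)
(y(-12, -10) - 62)*98 = (√(3 - 12) - 62)*98 = (√(-9) - 62)*98 = (3*I - 62)*98 = (-62 + 3*I)*98 = -6076 + 294*I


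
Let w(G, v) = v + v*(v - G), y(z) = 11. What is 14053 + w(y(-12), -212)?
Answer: 61117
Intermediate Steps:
14053 + w(y(-12), -212) = 14053 - 212*(1 - 212 - 1*11) = 14053 - 212*(1 - 212 - 11) = 14053 - 212*(-222) = 14053 + 47064 = 61117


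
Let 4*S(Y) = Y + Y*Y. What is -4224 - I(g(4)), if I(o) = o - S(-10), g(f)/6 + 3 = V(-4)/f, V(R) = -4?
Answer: -8355/2 ≈ -4177.5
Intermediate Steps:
S(Y) = Y/4 + Y²/4 (S(Y) = (Y + Y*Y)/4 = (Y + Y²)/4 = Y/4 + Y²/4)
g(f) = -18 - 24/f (g(f) = -18 + 6*(-4/f) = -18 - 24/f)
I(o) = -45/2 + o (I(o) = o - (-10)*(1 - 10)/4 = o - (-10)*(-9)/4 = o - 1*45/2 = o - 45/2 = -45/2 + o)
-4224 - I(g(4)) = -4224 - (-45/2 + (-18 - 24/4)) = -4224 - (-45/2 + (-18 - 24*¼)) = -4224 - (-45/2 + (-18 - 6)) = -4224 - (-45/2 - 24) = -4224 - 1*(-93/2) = -4224 + 93/2 = -8355/2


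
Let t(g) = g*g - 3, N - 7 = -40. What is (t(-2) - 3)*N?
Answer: 66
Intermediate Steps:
N = -33 (N = 7 - 40 = -33)
t(g) = -3 + g² (t(g) = g² - 3 = -3 + g²)
(t(-2) - 3)*N = ((-3 + (-2)²) - 3)*(-33) = ((-3 + 4) - 3)*(-33) = (1 - 3)*(-33) = -2*(-33) = 66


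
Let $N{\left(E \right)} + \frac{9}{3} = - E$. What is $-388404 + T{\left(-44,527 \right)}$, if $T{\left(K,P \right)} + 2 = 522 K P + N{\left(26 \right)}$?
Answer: $-12492571$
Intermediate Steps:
$N{\left(E \right)} = -3 - E$
$T{\left(K,P \right)} = -31 + 522 K P$ ($T{\left(K,P \right)} = -2 + \left(522 K P - 29\right) = -2 + \left(-29 + 522 K P\right) = -31 + 522 K P$)
$-388404 + T{\left(-44,527 \right)} = -388404 + \left(-31 + 522 \left(-44\right) 527\right) = -388404 - 12104167 = -12492571$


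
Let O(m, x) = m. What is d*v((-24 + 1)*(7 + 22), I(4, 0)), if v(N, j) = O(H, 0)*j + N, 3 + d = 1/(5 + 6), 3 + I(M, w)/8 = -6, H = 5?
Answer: 32864/11 ≈ 2987.6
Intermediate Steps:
I(M, w) = -72 (I(M, w) = -24 + 8*(-6) = -24 - 48 = -72)
d = -32/11 (d = -3 + 1/(5 + 6) = -3 + 1/11 = -32/11 ≈ -2.9091)
v(N, j) = N + 5*j (v(N, j) = 5*j + N = N + 5*j)
d*v((-24 + 1)*(7 + 22), I(4, 0)) = -32*((-24 + 1)*(7 + 22) + 5*(-72))/11 = -32*(-23*29 - 360)/11 = -32*(-667 - 360)/11 = -32/11*(-1027) = 32864/11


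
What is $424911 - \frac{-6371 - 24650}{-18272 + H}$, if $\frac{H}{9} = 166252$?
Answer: $\frac{628016789377}{1477996} \approx 4.2491 \cdot 10^{5}$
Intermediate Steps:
$H = 1496268$ ($H = 9 \cdot 166252 = 1496268$)
$424911 - \frac{-6371 - 24650}{-18272 + H} = 424911 - \frac{-6371 - 24650}{-18272 + 1496268} = 424911 - - \frac{31021}{1477996} = 424911 + \frac{31021}{1477996} = \frac{628016789377}{1477996}$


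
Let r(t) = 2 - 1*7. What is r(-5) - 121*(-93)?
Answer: 11248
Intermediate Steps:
r(t) = -5 (r(t) = 2 - 7 = -5)
r(-5) - 121*(-93) = -5 - 121*(-93) = -5 + 11253 = 11248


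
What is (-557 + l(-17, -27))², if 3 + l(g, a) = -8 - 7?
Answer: 330625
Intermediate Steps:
l(g, a) = -18 (l(g, a) = -3 + (-8 - 7) = -3 - 15 = -18)
(-557 + l(-17, -27))² = (-557 - 18)² = (-575)² = 330625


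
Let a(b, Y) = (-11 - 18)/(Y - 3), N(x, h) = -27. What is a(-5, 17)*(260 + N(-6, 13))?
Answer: -6757/14 ≈ -482.64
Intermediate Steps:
a(b, Y) = -29/(-3 + Y)
a(-5, 17)*(260 + N(-6, 13)) = (-29/(-3 + 17))*(260 - 27) = -29/14*233 = -6757/14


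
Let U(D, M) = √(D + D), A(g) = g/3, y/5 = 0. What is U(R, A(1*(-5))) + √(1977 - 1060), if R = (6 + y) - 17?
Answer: √917 + I*√22 ≈ 30.282 + 4.6904*I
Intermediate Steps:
y = 0 (y = 5*0 = 0)
R = -11 (R = (6 + 0) - 17 = 6 - 17 = -11)
A(g) = g/3 (A(g) = g*(⅓) = g/3)
U(D, M) = √2*√D (U(D, M) = √(2*D) = √2*√D)
U(R, A(1*(-5))) + √(1977 - 1060) = √2*√(-11) + √(1977 - 1060) = √2*(I*√11) + √917 = I*√22 + √917 = √917 + I*√22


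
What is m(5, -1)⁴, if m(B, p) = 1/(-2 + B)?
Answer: 1/81 ≈ 0.012346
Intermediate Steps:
m(5, -1)⁴ = (1/(-2 + 5))⁴ = (1/3)⁴ = (⅓)⁴ = 1/81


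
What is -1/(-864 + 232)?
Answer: 1/632 ≈ 0.0015823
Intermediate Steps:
-1/(-864 + 232) = -1/(-632) = -1*(-1/632) = 1/632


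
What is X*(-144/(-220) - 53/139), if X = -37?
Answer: -77293/7645 ≈ -10.110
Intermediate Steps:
X*(-144/(-220) - 53/139) = -37*(-144/(-220) - 53/139) = -37*(-144*(-1/220) - 53*1/139) = -37*(36/55 - 53/139) = -37*2089/7645 = -77293/7645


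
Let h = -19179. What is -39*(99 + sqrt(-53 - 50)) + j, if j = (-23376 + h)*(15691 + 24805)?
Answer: -1723311141 - 39*I*sqrt(103) ≈ -1.7233e+9 - 395.81*I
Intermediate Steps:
j = -1723307280 (j = (-23376 - 19179)*(15691 + 24805) = -42555*40496 = -1723307280)
-39*(99 + sqrt(-53 - 50)) + j = -39*(99 + sqrt(-53 - 50)) - 1723307280 = -39*(99 + sqrt(-103)) - 1723307280 = -39*(99 + I*sqrt(103)) - 1723307280 = (-3861 - 39*I*sqrt(103)) - 1723307280 = -1723311141 - 39*I*sqrt(103)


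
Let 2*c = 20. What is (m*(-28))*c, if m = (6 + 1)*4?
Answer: -7840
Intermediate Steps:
c = 10 (c = (1/2)*20 = 10)
m = 28 (m = 7*4 = 28)
(m*(-28))*c = (28*(-28))*10 = -784*10 = -7840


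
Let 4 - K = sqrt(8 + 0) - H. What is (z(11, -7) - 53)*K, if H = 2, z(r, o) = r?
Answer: -252 + 84*sqrt(2) ≈ -133.21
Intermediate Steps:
K = 6 - 2*sqrt(2) (K = 4 - (sqrt(8 + 0) - 1*2) = 4 - (sqrt(8) - 2) = 4 - (2*sqrt(2) - 2) = 4 - (-2 + 2*sqrt(2)) = 4 + (2 - 2*sqrt(2)) = 6 - 2*sqrt(2) ≈ 3.1716)
(z(11, -7) - 53)*K = (11 - 53)*(6 - 2*sqrt(2)) = -42*(6 - 2*sqrt(2)) = -252 + 84*sqrt(2)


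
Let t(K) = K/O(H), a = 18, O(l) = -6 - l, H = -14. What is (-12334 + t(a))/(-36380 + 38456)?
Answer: -49327/8304 ≈ -5.9401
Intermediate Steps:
t(K) = K/8 (t(K) = K/(-6 - 1*(-14)) = K/(-6 + 14) = K/8)
(-12334 + t(a))/(-36380 + 38456) = (-12334 + (⅛)*18)/(-36380 + 38456) = (-12334 + 9/4)/2076 = -49327/4*1/2076 = -49327/8304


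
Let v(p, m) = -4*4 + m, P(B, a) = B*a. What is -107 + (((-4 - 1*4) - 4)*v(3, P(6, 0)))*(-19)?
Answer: -3755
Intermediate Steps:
v(p, m) = -16 + m
-107 + (((-4 - 1*4) - 4)*v(3, P(6, 0)))*(-19) = -107 + (((-4 - 1*4) - 4)*(-16 + 6*0))*(-19) = -107 + (((-4 - 4) - 4)*(-16 + 0))*(-19) = -107 + ((-8 - 4)*(-16))*(-19) = -107 - 12*(-16)*(-19) = -107 + 192*(-19) = -107 - 3648 = -3755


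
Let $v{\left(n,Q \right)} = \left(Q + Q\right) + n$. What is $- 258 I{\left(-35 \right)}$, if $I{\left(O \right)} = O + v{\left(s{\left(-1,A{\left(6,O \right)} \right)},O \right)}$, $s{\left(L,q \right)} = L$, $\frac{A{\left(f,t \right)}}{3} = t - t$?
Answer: $27348$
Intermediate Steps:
$A{\left(f,t \right)} = 0$ ($A{\left(f,t \right)} = 3 \left(t - t\right) = 3 \cdot 0 = 0$)
$v{\left(n,Q \right)} = n + 2 Q$ ($v{\left(n,Q \right)} = 2 Q + n = n + 2 Q$)
$I{\left(O \right)} = -1 + 3 O$ ($I{\left(O \right)} = O + \left(-1 + 2 O\right) = -1 + 3 O$)
$- 258 I{\left(-35 \right)} = - 258 \left(-1 + 3 \left(-35\right)\right) = - 258 \left(-1 - 105\right) = \left(-258\right) \left(-106\right) = 27348$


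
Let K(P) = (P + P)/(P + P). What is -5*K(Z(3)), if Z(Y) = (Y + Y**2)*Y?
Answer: -5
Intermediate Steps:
Z(Y) = Y*(Y + Y**2)
K(P) = 1 (K(P) = (2*P)/((2*P)) = (2*P)*(1/(2*P)) = 1)
-5*K(Z(3)) = -5*1 = -5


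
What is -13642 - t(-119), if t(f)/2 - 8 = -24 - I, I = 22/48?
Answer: -163309/12 ≈ -13609.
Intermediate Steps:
I = 11/24 (I = 22*(1/48) = 11/24 ≈ 0.45833)
t(f) = -395/12 (t(f) = 16 + 2*(-24 - 1*11/24) = 16 + 2*(-24 - 11/24) = 16 + 2*(-587/24) = 16 - 587/12 = -395/12)
-13642 - t(-119) = -13642 - 1*(-395/12) = -13642 + 395/12 = -163309/12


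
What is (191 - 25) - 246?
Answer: -80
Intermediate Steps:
(191 - 25) - 246 = 166 - 246 = -80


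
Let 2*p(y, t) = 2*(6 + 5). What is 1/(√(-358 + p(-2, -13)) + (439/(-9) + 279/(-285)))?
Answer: -36373410/2063487439 - 731025*I*√347/2063487439 ≈ -0.017627 - 0.0065993*I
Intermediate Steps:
p(y, t) = 11 (p(y, t) = (2*(6 + 5))/2 = (2*11)/2 = (½)*22 = 11)
1/(√(-358 + p(-2, -13)) + (439/(-9) + 279/(-285))) = 1/(√(-358 + 11) + (439/(-9) + 279/(-285))) = 1/(√(-347) + (439*(-⅑) + 279*(-1/285))) = 1/(I*√347 + (-439/9 - 93/95)) = 1/(I*√347 - 42542/855) = 1/(-42542/855 + I*√347)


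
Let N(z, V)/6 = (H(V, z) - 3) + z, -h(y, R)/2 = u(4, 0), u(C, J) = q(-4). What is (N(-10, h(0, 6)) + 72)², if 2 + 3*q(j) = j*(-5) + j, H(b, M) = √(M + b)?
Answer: 4*(3 - I*√174)² ≈ -660.0 - 316.58*I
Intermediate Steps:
q(j) = -⅔ - 4*j/3 (q(j) = -⅔ + (j*(-5) + j)/3 = -⅔ + (-5*j + j)/3 = -⅔ + (-4*j)/3 = -⅔ - 4*j/3)
u(C, J) = 14/3 (u(C, J) = -⅔ - 4/3*(-4) = -⅔ + 16/3 = 14/3)
h(y, R) = -28/3 (h(y, R) = -2*14/3 = -28/3)
N(z, V) = -18 + 6*z + 6*√(V + z) (N(z, V) = 6*((√(z + V) - 3) + z) = 6*((√(V + z) - 3) + z) = 6*((-3 + √(V + z)) + z) = 6*(-3 + z + √(V + z)) = -18 + 6*z + 6*√(V + z))
(N(-10, h(0, 6)) + 72)² = ((-18 + 6*(-10) + 6*√(-28/3 - 10)) + 72)² = ((-18 - 60 + 6*√(-58/3)) + 72)² = ((-18 - 60 + 6*(I*√174/3)) + 72)² = ((-18 - 60 + 2*I*√174) + 72)² = ((-78 + 2*I*√174) + 72)² = (-6 + 2*I*√174)²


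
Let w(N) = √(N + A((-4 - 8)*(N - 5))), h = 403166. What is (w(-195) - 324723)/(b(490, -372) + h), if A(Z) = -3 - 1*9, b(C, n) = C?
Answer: -108241/134552 + I*√23/134552 ≈ -0.80445 + 3.5643e-5*I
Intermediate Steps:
A(Z) = -12 (A(Z) = -3 - 9 = -12)
w(N) = √(-12 + N) (w(N) = √(N - 12) = √(-12 + N))
(w(-195) - 324723)/(b(490, -372) + h) = (√(-12 - 195) - 324723)/(490 + 403166) = (√(-207) - 324723)/403656 = (3*I*√23 - 324723)*(1/403656) = (-324723 + 3*I*√23)*(1/403656) = -108241/134552 + I*√23/134552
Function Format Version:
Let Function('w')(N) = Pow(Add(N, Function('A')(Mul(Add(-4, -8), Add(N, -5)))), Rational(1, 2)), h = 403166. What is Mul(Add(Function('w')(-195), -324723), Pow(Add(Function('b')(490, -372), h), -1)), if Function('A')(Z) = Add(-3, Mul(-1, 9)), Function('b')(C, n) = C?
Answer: Add(Rational(-108241, 134552), Mul(Rational(1, 134552), I, Pow(23, Rational(1, 2)))) ≈ Add(-0.80445, Mul(3.5643e-5, I))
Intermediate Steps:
Function('A')(Z) = -12 (Function('A')(Z) = Add(-3, -9) = -12)
Function('w')(N) = Pow(Add(-12, N), Rational(1, 2)) (Function('w')(N) = Pow(Add(N, -12), Rational(1, 2)) = Pow(Add(-12, N), Rational(1, 2)))
Mul(Add(Function('w')(-195), -324723), Pow(Add(Function('b')(490, -372), h), -1)) = Mul(Add(Pow(Add(-12, -195), Rational(1, 2)), -324723), Pow(Add(490, 403166), -1)) = Mul(Add(Pow(-207, Rational(1, 2)), -324723), Pow(403656, -1)) = Mul(Add(Mul(3, I, Pow(23, Rational(1, 2))), -324723), Rational(1, 403656)) = Mul(Add(-324723, Mul(3, I, Pow(23, Rational(1, 2)))), Rational(1, 403656)) = Add(Rational(-108241, 134552), Mul(Rational(1, 134552), I, Pow(23, Rational(1, 2))))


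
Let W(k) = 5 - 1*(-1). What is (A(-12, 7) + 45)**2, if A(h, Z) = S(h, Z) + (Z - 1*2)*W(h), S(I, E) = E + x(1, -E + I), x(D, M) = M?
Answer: 3969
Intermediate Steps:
W(k) = 6 (W(k) = 5 + 1 = 6)
S(I, E) = I (S(I, E) = E + (-E + I) = E + (I - E) = I)
A(h, Z) = -12 + h + 6*Z (A(h, Z) = h + (Z - 1*2)*6 = h + (Z - 2)*6 = h + (-2 + Z)*6 = h + (-12 + 6*Z) = -12 + h + 6*Z)
(A(-12, 7) + 45)**2 = ((-12 - 12 + 6*7) + 45)**2 = ((-12 - 12 + 42) + 45)**2 = (18 + 45)**2 = 63**2 = 3969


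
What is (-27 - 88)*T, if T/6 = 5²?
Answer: -17250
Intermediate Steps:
T = 150 (T = 6*5² = 6*25 = 150)
(-27 - 88)*T = (-27 - 88)*150 = -115*150 = -17250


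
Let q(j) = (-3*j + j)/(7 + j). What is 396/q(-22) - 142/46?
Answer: -3176/23 ≈ -138.09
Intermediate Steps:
q(j) = -2*j/(7 + j) (q(j) = (-2*j)/(7 + j) = -2*j/(7 + j))
396/q(-22) - 142/46 = 396/((-2*(-22)/(7 - 22))) - 142/46 = 396/((-2*(-22)/(-15))) - 142*1/46 = 396/((-2*(-22)*(-1/15))) - 71/23 = 396/(-44/15) - 71/23 = 396*(-15/44) - 71/23 = -135 - 71/23 = -3176/23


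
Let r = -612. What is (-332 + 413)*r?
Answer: -49572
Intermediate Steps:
(-332 + 413)*r = (-332 + 413)*(-612) = 81*(-612) = -49572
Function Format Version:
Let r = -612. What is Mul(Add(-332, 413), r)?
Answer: -49572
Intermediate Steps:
Mul(Add(-332, 413), r) = Mul(Add(-332, 413), -612) = Mul(81, -612) = -49572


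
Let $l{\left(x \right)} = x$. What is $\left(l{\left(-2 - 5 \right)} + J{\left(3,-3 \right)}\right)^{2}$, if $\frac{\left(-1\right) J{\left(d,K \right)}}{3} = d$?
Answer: $256$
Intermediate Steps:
$J{\left(d,K \right)} = - 3 d$
$\left(l{\left(-2 - 5 \right)} + J{\left(3,-3 \right)}\right)^{2} = \left(\left(-2 - 5\right) - 9\right)^{2} = \left(-7 - 9\right)^{2} = \left(-16\right)^{2} = 256$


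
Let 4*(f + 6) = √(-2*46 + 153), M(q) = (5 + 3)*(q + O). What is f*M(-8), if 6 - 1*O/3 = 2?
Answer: -192 + 8*√61 ≈ -129.52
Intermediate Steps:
O = 12 (O = 18 - 3*2 = 18 - 6 = 12)
M(q) = 96 + 8*q (M(q) = (5 + 3)*(q + 12) = 8*(12 + q) = 96 + 8*q)
f = -6 + √61/4 (f = -6 + √(-2*46 + 153)/4 = -6 + √(-92 + 153)/4 = -6 + √61/4 ≈ -4.0474)
f*M(-8) = (-6 + √61/4)*(96 + 8*(-8)) = (-6 + √61/4)*(96 - 64) = (-6 + √61/4)*32 = -192 + 8*√61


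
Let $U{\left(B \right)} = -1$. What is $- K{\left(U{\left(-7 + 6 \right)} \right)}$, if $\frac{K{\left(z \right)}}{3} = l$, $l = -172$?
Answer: $516$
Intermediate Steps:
$K{\left(z \right)} = -516$ ($K{\left(z \right)} = 3 \left(-172\right) = -516$)
$- K{\left(U{\left(-7 + 6 \right)} \right)} = \left(-1\right) \left(-516\right) = 516$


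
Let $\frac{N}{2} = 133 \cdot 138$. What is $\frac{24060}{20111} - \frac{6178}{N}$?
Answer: $\frac{54210623}{52731042} \approx 1.0281$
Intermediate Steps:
$N = 36708$ ($N = 2 \cdot 133 \cdot 138 = 2 \cdot 18354 = 36708$)
$\frac{24060}{20111} - \frac{6178}{N} = \frac{24060}{20111} - \frac{6178}{36708} = 24060 \cdot \frac{1}{20111} - \frac{3089}{18354} = \frac{24060}{20111} - \frac{3089}{18354} = \frac{54210623}{52731042}$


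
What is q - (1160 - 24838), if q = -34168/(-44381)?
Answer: 1050887486/44381 ≈ 23679.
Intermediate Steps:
q = 34168/44381 (q = -34168*(-1/44381) = 34168/44381 ≈ 0.76988)
q - (1160 - 24838) = 34168/44381 - (1160 - 24838) = 34168/44381 - 1*(-23678) = 34168/44381 + 23678 = 1050887486/44381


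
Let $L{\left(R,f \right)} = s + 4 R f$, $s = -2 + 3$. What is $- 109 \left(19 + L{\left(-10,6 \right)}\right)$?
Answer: $23980$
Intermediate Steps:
$s = 1$
$L{\left(R,f \right)} = 1 + 4 R f$
$- 109 \left(19 + L{\left(-10,6 \right)}\right) = - 109 \left(19 + \left(1 + 4 \left(-10\right) 6\right)\right) = - 109 \left(19 + \left(1 - 240\right)\right) = - 109 \left(19 - 239\right) = \left(-109\right) \left(-220\right) = 23980$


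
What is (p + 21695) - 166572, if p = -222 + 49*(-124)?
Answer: -151175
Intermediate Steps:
p = -6298 (p = -222 - 6076 = -6298)
(p + 21695) - 166572 = (-6298 + 21695) - 166572 = 15397 - 166572 = -151175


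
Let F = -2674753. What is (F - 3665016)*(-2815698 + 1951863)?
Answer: 5476514354115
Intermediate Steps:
(F - 3665016)*(-2815698 + 1951863) = (-2674753 - 3665016)*(-2815698 + 1951863) = -6339769*(-863835) = 5476514354115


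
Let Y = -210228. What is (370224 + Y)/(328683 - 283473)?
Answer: 26666/7535 ≈ 3.5390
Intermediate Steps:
(370224 + Y)/(328683 - 283473) = (370224 - 210228)/(328683 - 283473) = 159996/45210 = 159996*(1/45210) = 26666/7535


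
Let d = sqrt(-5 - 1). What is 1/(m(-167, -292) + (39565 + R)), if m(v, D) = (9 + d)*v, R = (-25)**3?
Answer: 7479/167862101 + 167*I*sqrt(6)/503586303 ≈ 4.4554e-5 + 8.123e-7*I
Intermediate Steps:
R = -15625
d = I*sqrt(6) (d = sqrt(-6) = I*sqrt(6) ≈ 2.4495*I)
m(v, D) = v*(9 + I*sqrt(6)) (m(v, D) = (9 + I*sqrt(6))*v = v*(9 + I*sqrt(6)))
1/(m(-167, -292) + (39565 + R)) = 1/(-167*(9 + I*sqrt(6)) + (39565 - 15625)) = 1/((-1503 - 167*I*sqrt(6)) + 23940) = 1/(22437 - 167*I*sqrt(6))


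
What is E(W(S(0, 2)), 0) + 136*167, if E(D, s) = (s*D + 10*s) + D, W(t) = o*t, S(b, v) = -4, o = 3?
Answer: 22700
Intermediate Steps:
W(t) = 3*t
E(D, s) = D + 10*s + D*s (E(D, s) = (D*s + 10*s) + D = (10*s + D*s) + D = D + 10*s + D*s)
E(W(S(0, 2)), 0) + 136*167 = (3*(-4) + 10*0 + (3*(-4))*0) + 136*167 = (-12 + 0 - 12*0) + 22712 = (-12 + 0 + 0) + 22712 = -12 + 22712 = 22700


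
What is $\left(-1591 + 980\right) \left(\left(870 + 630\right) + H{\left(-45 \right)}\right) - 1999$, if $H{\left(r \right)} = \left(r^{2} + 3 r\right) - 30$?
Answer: $-2054959$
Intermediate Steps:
$H{\left(r \right)} = -30 + r^{2} + 3 r$
$\left(-1591 + 980\right) \left(\left(870 + 630\right) + H{\left(-45 \right)}\right) - 1999 = \left(-1591 + 980\right) \left(\left(870 + 630\right) + \left(-30 + \left(-45\right)^{2} + 3 \left(-45\right)\right)\right) - 1999 = - 611 \left(1500 - -1860\right) - 1999 = - 611 \left(1500 + 1860\right) - 1999 = \left(-611\right) 3360 - 1999 = -2052960 - 1999 = -2054959$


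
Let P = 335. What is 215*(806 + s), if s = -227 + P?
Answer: 196510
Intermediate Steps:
s = 108 (s = -227 + 335 = 108)
215*(806 + s) = 215*(806 + 108) = 215*914 = 196510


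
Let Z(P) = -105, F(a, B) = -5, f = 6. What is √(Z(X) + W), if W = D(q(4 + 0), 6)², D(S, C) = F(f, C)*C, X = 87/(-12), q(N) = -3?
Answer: √795 ≈ 28.196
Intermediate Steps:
X = -29/4 (X = 87*(-1/12) = -29/4 ≈ -7.2500)
D(S, C) = -5*C
W = 900 (W = (-5*6)² = (-30)² = 900)
√(Z(X) + W) = √(-105 + 900) = √795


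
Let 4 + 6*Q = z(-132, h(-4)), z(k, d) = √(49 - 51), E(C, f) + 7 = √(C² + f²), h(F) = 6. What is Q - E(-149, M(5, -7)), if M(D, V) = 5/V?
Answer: 19/3 - √1087874/7 + I*√2/6 ≈ -142.67 + 0.2357*I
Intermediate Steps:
E(C, f) = -7 + √(C² + f²)
z(k, d) = I*√2 (z(k, d) = √(-2) = I*√2)
Q = -⅔ + I*√2/6 (Q = -⅔ + (I*√2)/6 = -⅔ + I*√2/6 ≈ -0.66667 + 0.2357*I)
Q - E(-149, M(5, -7)) = (-⅔ + I*√2/6) - (-7 + √((-149)² + (5/(-7))²)) = (-⅔ + I*√2/6) - (-7 + √(22201 + (5*(-⅐))²)) = (-⅔ + I*√2/6) - (-7 + √(22201 + (-5/7)²)) = (-⅔ + I*√2/6) - (-7 + √(22201 + 25/49)) = (-⅔ + I*√2/6) - (-7 + √(1087874/49)) = (-⅔ + I*√2/6) - (-7 + √1087874/7) = (-⅔ + I*√2/6) + (7 - √1087874/7) = 19/3 - √1087874/7 + I*√2/6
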